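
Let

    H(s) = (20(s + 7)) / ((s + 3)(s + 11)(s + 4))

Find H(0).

H(0) = 35/33 ≈ 1.061

At s = 0 each factor (s + a) contributes a and each (s^2 + bs + c) contributes c.
H(0) = 20·(7) / ((3) · (11) · (4)) = 140/132 = 35/33.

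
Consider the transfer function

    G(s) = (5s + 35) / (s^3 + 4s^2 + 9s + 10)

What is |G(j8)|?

|G(j8)| ≈ 0.1054

Substitute s = j8: numerator = 35 + j40, denominator = -246 - j440.
|G(j8)| = |35 + j40| / |-246 - j440| = 53.151 / 504.10 ≈ 0.1054.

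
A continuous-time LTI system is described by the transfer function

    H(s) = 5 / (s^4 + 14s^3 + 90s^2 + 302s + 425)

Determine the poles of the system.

The poles are the roots of the denominator s^4 + 14s^3 + 90s^2 + 302s + 425 = 0.
No real roots exist; factor into two real quadratics: (s^2 + 8s + 17)(s^2 + 6s + 25) = 0.
Each quadratic gives a conjugate pair via the quadratic formula.

s = -4 ± j, -3 ± 4j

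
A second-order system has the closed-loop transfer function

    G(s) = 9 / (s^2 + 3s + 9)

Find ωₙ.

ωₙ = 3 rad/s

Compare the denominator to the standard form s^2 + 2ζωₙs + ωₙ².
ωₙ² = 9, so ωₙ = 3 rad/s.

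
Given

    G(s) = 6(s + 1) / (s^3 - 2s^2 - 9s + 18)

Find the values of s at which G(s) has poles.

s = -3, 3, 2

The poles are the roots of the denominator s^3 - 2s^2 - 9s + 18 = 0.
Trying s = -3: the polynomial evaluates to 0, so (s + 3) is a factor.
Dividing out leaves s^2 - 5s + 6 = 0.
Factoring the quadratic: (s - 3)(s - 2) = 0.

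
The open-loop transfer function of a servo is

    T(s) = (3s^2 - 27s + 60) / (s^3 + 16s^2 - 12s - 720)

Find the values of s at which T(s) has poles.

The poles are the roots of the denominator s^3 + 16s^2 - 12s - 720 = 0.
Trying s = -12: the polynomial evaluates to 0, so (s + 12) is a factor.
Dividing out leaves s^2 + 4s - 60 = 0.
Factoring the quadratic: (s - 6)(s + 10) = 0.

s = -12, 6, -10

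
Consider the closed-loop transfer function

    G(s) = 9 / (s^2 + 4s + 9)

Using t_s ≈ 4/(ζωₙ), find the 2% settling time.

Comparing s^2 + 4s + 9 to s^2 + 2ζωₙs + ωₙ²: ωₙ = 3 rad/s and ζ = 4/(2·3) ≈ 0.6667.
ζωₙ = 4/2 = 2, so t_s ≈ 4/(ζωₙ) = 4/2 = 2 s.

t_s ≈ 2 s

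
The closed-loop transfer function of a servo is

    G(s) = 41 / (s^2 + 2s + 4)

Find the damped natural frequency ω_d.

ω_d ≈ 1.732 rad/s

Comparing s^2 + 2s + 4 to s^2 + 2ζωₙs + ωₙ²: ωₙ = 2 rad/s and ζ = 2/(2·2) = 0.5.
ζωₙ = 2/2 = 1, so ω_d = ωₙ√(1−ζ²) = √(ωₙ² − (ζωₙ)²) = √(4 − 1²) = √3 ≈ 1.732 rad/s.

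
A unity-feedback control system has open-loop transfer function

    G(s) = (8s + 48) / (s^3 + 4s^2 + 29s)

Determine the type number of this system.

Factor s from the denominator: s^3 + 4s^2 + 29s = s·(s^2 + 4s + 29).
There is 1 pole at the origin, so the system is Type 1.

Type 1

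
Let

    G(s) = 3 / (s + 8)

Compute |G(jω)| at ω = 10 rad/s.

Substitute s = j10: numerator = 3, denominator = 8 + j10.
|G(j10)| = |3| / |8 + j10| = 3 / 12.806 ≈ 0.2343.

|G(j10)| ≈ 0.2343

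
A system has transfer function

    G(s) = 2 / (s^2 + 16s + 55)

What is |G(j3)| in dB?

|G(j3)|_dB ≈ -30.4 dB

Substitute s = j3: numerator = 2, denominator = 46 + j48.
|G(j3)| = |2| / |46 + j48| = 2 / 66.483 ≈ 0.03008.
In decibels: 20·log₁₀(0.03008) ≈ -30.4 dB.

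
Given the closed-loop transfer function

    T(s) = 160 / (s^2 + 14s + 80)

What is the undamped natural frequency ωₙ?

Compare the denominator to the standard form s^2 + 2ζωₙs + ωₙ².
ωₙ² = 80, so ωₙ = √80 ≈ 8.944 rad/s.

ωₙ ≈ 8.944 rad/s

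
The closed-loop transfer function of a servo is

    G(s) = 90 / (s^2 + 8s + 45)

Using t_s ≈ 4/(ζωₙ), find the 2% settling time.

Comparing s^2 + 8s + 45 to s^2 + 2ζωₙs + ωₙ²: ωₙ = √45 ≈ 6.708 rad/s and ζ = 8/(2·√45) ≈ 0.5963.
ζωₙ = 8/2 = 4, so t_s ≈ 4/(ζωₙ) = 4/4 = 1 s.

t_s ≈ 1 s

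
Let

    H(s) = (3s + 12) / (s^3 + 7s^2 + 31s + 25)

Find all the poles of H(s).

s = -3 + 4j, -3 - 4j, -1

The poles are the roots of the denominator s^3 + 7s^2 + 31s + 25 = 0.
Trying s = -1: the polynomial evaluates to 0, so (s + 1) is a factor.
Dividing out leaves s^2 + 6s + 25 = 0.
The quadratic formula then gives s = -3 ± 4j.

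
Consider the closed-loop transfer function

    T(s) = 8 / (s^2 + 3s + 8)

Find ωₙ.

Compare the denominator to the standard form s^2 + 2ζωₙs + ωₙ².
ωₙ² = 8, so ωₙ = √8 ≈ 2.828 rad/s.

ωₙ ≈ 2.828 rad/s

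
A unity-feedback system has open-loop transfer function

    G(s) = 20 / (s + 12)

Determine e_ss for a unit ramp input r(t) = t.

e_ss = ∞

G(s) has no poles at the origin.
This is a Type 0 system; Kv = lim_{s→0} s·G(s) = 0, so the steady-state error for a ramp input is infinite.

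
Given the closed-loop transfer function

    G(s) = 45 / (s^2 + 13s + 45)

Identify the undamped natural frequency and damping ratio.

Compare the denominator to the standard form s^2 + 2ζωₙs + ωₙ².
ωₙ² = 45, so ωₙ = √45 ≈ 6.708 rad/s.
2ζωₙ = 13, so ζ = 13/(2·√45) ≈ 0.9690.
With ζ = 0.9690 the response is underdamped.

ωₙ ≈ 6.708 rad/s, ζ ≈ 0.9690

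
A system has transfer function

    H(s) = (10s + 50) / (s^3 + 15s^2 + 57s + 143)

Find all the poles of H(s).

The poles are the roots of the denominator s^3 + 15s^2 + 57s + 143 = 0.
Trying s = -11: the polynomial evaluates to 0, so (s + 11) is a factor.
Dividing out leaves s^2 + 4s + 13 = 0.
The quadratic formula then gives s = -2 ± 3j.

s = -2 + 3j, -2 - 3j, -11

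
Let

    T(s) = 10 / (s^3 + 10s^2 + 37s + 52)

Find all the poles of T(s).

The poles are the roots of the denominator s^3 + 10s^2 + 37s + 52 = 0.
Trying s = -4: the polynomial evaluates to 0, so (s + 4) is a factor.
Dividing out leaves s^2 + 6s + 13 = 0.
The quadratic formula then gives s = -3 ± 2j.

s = -3 ± 2j, -4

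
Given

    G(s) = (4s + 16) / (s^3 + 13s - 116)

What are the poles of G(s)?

The poles are the roots of the denominator s^3 + 13s - 116 = 0.
Trying s = 4: the polynomial evaluates to 0, so (s - 4) is a factor.
Dividing out leaves s^2 + 4s + 29 = 0.
The quadratic formula then gives s = -2 ± 5j.

s = -2 + 5j, -2 - 5j, 4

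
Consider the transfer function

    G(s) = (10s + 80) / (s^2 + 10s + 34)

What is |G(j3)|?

Substitute s = j3: numerator = 80 + j30, denominator = 25 + j30.
|G(j3)| = |80 + j30| / |25 + j30| = 85.440 / 39.051 ≈ 2.188.

|G(j3)| ≈ 2.188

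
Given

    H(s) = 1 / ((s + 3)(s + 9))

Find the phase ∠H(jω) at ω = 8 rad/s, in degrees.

At s = j8: numerator = 1, denominator = -37 + j96.
∠H = ∠num − ∠den = 0° − (111.08°) = -111.1°.

∠H(j8) ≈ -111.1°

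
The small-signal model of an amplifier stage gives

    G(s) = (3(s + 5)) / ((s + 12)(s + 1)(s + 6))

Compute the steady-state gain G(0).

At s = 0 each factor (s + a) contributes a and each (s^2 + bs + c) contributes c.
G(0) = 3·(5) / ((12) · (1) · (6)) = 15/72 = 5/24.

G(0) = 5/24 ≈ 0.2083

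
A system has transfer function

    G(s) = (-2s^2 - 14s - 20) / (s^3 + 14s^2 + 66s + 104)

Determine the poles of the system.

The poles are the roots of the denominator s^3 + 14s^2 + 66s + 104 = 0.
Trying s = -4: the polynomial evaluates to 0, so (s + 4) is a factor.
Dividing out leaves s^2 + 10s + 26 = 0.
The quadratic formula then gives s = -5 ± 1j.

s = -5 + j, -5 - j, -4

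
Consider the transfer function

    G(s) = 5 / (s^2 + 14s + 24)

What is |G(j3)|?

Substitute s = j3: numerator = 5, denominator = 15 + j42.
|G(j3)| = |5| / |15 + j42| = 5 / 44.598 ≈ 0.1121.

|G(j3)| ≈ 0.1121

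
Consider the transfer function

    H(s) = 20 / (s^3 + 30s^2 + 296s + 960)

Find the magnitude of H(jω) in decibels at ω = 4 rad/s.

|H(j4)|_dB ≈ -35.7 dB

Substitute s = j4: numerator = 20, denominator = 480 + j1120.
|H(j4)| = |20| / |480 + j1120| = 20 / 1218.5 ≈ 0.01641.
In decibels: 20·log₁₀(0.01641) ≈ -35.7 dB.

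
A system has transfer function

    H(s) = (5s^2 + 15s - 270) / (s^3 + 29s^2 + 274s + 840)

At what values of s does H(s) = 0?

s = -9, 6

Set the numerator to zero: 5s^2 + 15s - 270 = 0, i.e. 5·(s^2 + 3s - 54) = 0.
Factoring: (s + 9)(s - 6) = 0.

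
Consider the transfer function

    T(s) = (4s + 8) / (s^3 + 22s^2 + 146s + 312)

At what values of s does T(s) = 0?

s = -2

Set the numerator to zero: 4s + 8 = 0, i.e. 4·(s + 2) = 0.
So s = -2.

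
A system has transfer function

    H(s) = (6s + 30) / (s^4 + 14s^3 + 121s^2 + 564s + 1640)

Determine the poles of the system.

The poles are the roots of the denominator s^4 + 14s^3 + 121s^2 + 564s + 1640 = 0.
No real roots exist; factor into two real quadratics: (s^2 + 4s + 40)(s^2 + 10s + 41) = 0.
Each quadratic gives a conjugate pair via the quadratic formula.

s = -2 + 6j, -2 - 6j, -5 + 4j, -5 - 4j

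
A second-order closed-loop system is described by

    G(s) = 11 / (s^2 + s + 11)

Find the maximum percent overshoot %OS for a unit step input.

%OS ≈ 61.9%

Comparing s^2 + s + 11 to s^2 + 2ζωₙs + ωₙ²: ωₙ = √11 ≈ 3.317 rad/s and ζ = 1/(2·√11) ≈ 0.1508.
%OS = 100·exp(−πζ/√(1−ζ²)) = 100·exp(−π·0.1508/√(1−0.1508²)) ≈ 61.9%.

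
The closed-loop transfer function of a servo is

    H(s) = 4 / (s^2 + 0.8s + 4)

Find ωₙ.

Compare the denominator to the standard form s^2 + 2ζωₙs + ωₙ².
ωₙ² = 4, so ωₙ = 2 rad/s.

ωₙ = 2 rad/s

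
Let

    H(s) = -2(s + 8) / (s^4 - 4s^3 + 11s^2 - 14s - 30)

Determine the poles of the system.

The poles are the roots of the denominator s^4 - 4s^3 + 11s^2 - 14s - 30 = 0.
Trying s = -1: the polynomial evaluates to 0, so (s + 1) is a factor.
Dividing out leaves s^3 - 5s^2 + 16s - 30 = 0.
This factors further as (s^2 - 2s + 10)(s - 3) = 0.

s = 1 + 3j, 1 - 3j, -1, 3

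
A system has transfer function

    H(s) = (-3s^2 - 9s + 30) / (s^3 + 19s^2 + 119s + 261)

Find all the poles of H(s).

s = -5 + 2j, -5 - 2j, -9

The poles are the roots of the denominator s^3 + 19s^2 + 119s + 261 = 0.
Trying s = -9: the polynomial evaluates to 0, so (s + 9) is a factor.
Dividing out leaves s^2 + 10s + 29 = 0.
The quadratic formula then gives s = -5 ± 2j.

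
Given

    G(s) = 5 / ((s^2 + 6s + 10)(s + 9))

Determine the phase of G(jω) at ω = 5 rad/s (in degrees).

At s = j5: numerator = 5, denominator = -285 + j195.
∠G = ∠num − ∠den = 0° − (145.62°) = -145.6°.

∠G(j5) ≈ -145.6°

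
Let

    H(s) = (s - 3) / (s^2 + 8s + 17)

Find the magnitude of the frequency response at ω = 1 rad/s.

|H(j1)| ≈ 0.1768

Substitute s = j1: numerator = -3 + j1, denominator = 16 + j8.
|H(j1)| = |-3 + j1| / |16 + j8| = 3.1623 / 17.889 ≈ 0.1768.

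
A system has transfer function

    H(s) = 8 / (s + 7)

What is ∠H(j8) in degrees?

∠H(j8) ≈ -48.81°

At s = j8: numerator = 8, denominator = 7 + j8.
∠H = ∠num − ∠den = 0° − (48.814°) = -48.81°.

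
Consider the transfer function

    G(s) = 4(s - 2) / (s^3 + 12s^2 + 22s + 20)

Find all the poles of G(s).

s = -1 ± j, -10

The poles are the roots of the denominator s^3 + 12s^2 + 22s + 20 = 0.
Trying s = -10: the polynomial evaluates to 0, so (s + 10) is a factor.
Dividing out leaves s^2 + 2s + 2 = 0.
The quadratic formula then gives s = -1 ± 1j.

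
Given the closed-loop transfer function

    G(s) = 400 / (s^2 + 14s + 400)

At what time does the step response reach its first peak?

t_p ≈ 0.1677 s

Comparing s^2 + 14s + 400 to s^2 + 2ζωₙs + ωₙ²: ωₙ = 20 rad/s and ζ = 14/(2·20) = 0.35.
ζωₙ = 14/2 = 7, so ω_d = ωₙ√(1−ζ²) = √(ωₙ² − (ζωₙ)²) = √(400 − 7²) = √351 ≈ 18.73 rad/s.
t_p = π/ω_d = π/18.73 ≈ 0.1677 s.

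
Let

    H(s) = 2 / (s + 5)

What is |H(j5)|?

|H(j5)| ≈ 0.2828

Substitute s = j5: numerator = 2, denominator = 5 + j5.
|H(j5)| = |2| / |5 + j5| = 2 / 7.0711 ≈ 0.2828.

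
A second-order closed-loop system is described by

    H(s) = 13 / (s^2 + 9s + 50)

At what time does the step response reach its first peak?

Comparing s^2 + 9s + 50 to s^2 + 2ζωₙs + ωₙ²: ωₙ = √50 ≈ 7.071 rad/s and ζ = 9/(2·√50) ≈ 0.6364.
ζωₙ = 9/2 = 4.5, so ω_d = ωₙ√(1−ζ²) = √(ωₙ² − (ζωₙ)²) = √(50 − 4.5²) = √29.75 ≈ 5.454 rad/s.
t_p = π/ω_d = π/5.454 ≈ 0.5760 s.

t_p ≈ 0.5760 s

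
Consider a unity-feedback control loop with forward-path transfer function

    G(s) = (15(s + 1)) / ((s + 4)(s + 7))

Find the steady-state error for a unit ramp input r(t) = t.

e_ss = ∞

G(s) has no poles at the origin.
This is a Type 0 system; Kv = lim_{s→0} s·G(s) = 0, so the steady-state error for a ramp input is infinite.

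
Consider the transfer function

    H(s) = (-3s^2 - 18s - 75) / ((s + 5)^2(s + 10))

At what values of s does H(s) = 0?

Set the numerator to zero: -3s^2 - 18s - 75 = 0, i.e. -3·(s^2 + 6s + 25) = 0.
Factoring: (s^2 + 6s + 25) = 0.

s = -3 ± 4j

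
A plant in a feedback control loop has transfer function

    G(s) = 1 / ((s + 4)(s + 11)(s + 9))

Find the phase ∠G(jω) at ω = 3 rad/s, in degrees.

At s = j3: numerator = 1, denominator = 180 + j510.
∠G = ∠num − ∠den = 0° − (70.560°) = -70.56°.

∠G(j3) ≈ -70.56°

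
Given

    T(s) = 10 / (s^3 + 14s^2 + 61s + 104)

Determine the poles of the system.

s = -3 ± 2j, -8

The poles are the roots of the denominator s^3 + 14s^2 + 61s + 104 = 0.
Trying s = -8: the polynomial evaluates to 0, so (s + 8) is a factor.
Dividing out leaves s^2 + 6s + 13 = 0.
The quadratic formula then gives s = -3 ± 2j.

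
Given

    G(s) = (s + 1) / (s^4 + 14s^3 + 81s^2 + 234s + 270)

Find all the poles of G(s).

s = -5, -3 ± 3j, -3

The poles are the roots of the denominator s^4 + 14s^3 + 81s^2 + 234s + 270 = 0.
Trying s = -5: the polynomial evaluates to 0, so (s + 5) is a factor.
Dividing out leaves s^3 + 9s^2 + 36s + 54 = 0.
This factors further as (s^2 + 6s + 18)(s + 3) = 0.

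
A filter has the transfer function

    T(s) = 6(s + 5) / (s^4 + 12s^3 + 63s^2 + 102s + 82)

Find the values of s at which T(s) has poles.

s = -1 ± j, -5 ± 4j

The poles are the roots of the denominator s^4 + 12s^3 + 63s^2 + 102s + 82 = 0.
No real roots exist; factor into two real quadratics: (s^2 + 2s + 2)(s^2 + 10s + 41) = 0.
Each quadratic gives a conjugate pair via the quadratic formula.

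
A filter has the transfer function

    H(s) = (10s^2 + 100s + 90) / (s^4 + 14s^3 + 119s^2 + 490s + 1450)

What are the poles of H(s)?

The poles are the roots of the denominator s^4 + 14s^3 + 119s^2 + 490s + 1450 = 0.
No real roots exist; factor into two real quadratics: (s^2 + 10s + 50)(s^2 + 4s + 29) = 0.
Each quadratic gives a conjugate pair via the quadratic formula.

s = -5 ± 5j, -2 ± 5j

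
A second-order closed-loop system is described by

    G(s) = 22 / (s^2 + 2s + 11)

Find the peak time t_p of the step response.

t_p ≈ 0.9935 s

Comparing s^2 + 2s + 11 to s^2 + 2ζωₙs + ωₙ²: ωₙ = √11 ≈ 3.317 rad/s and ζ = 2/(2·√11) ≈ 0.3015.
ζωₙ = 2/2 = 1, so ω_d = ωₙ√(1−ζ²) = √(ωₙ² − (ζωₙ)²) = √(11 − 1²) = √10 ≈ 3.162 rad/s.
t_p = π/ω_d = π/3.162 ≈ 0.9935 s.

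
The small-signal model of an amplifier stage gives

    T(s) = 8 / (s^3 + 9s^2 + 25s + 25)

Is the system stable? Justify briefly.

stable

The denominator s^3 + 9s^2 + 25s + 25 factors as (s^2 + 4s + 5)(s + 5), giving poles at s = -2 + j, -2 - j, -5.
Since all poles lie strictly in the left half-plane, the system is stable.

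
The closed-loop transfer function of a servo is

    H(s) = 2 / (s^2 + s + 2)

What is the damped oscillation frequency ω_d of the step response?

Comparing s^2 + s + 2 to s^2 + 2ζωₙs + ωₙ²: ωₙ = √2 ≈ 1.414 rad/s and ζ = 1/(2·√2) ≈ 0.3536.
ζωₙ = 1/2 = 0.5, so ω_d = ωₙ√(1−ζ²) = √(ωₙ² − (ζωₙ)²) = √(2 − 0.5²) = √1.75 ≈ 1.323 rad/s.

ω_d ≈ 1.323 rad/s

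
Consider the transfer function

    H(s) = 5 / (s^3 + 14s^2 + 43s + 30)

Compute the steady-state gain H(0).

Set s = 0: H(0) = (5) / (30) = 1/6.

H(0) = 1/6 ≈ 0.1667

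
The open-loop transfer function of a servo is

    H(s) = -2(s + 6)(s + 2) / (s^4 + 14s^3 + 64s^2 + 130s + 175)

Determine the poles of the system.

The poles are the roots of the denominator s^4 + 14s^3 + 64s^2 + 130s + 175 = 0.
Trying s = -5: the polynomial evaluates to 0, so (s + 5) is a factor.
Dividing out leaves s^3 + 9s^2 + 19s + 35 = 0.
This factors further as (s^2 + 2s + 5)(s + 7) = 0.

s = -1 + 2j, -1 - 2j, -5, -7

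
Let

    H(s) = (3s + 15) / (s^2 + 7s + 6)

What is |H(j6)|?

Substitute s = j6: numerator = 15 + j18, denominator = -30 + j42.
|H(j6)| = |15 + j18| / |-30 + j42| = 23.431 / 51.614 ≈ 0.4540.

|H(j6)| ≈ 0.4540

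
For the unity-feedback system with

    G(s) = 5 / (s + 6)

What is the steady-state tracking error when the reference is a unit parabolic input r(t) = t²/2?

G(s) has no poles at the origin.
This is a Type 0 system; Ka = lim_{s→0} s^2·G(s) = 0, so the steady-state error for a parabola input is infinite.

e_ss = ∞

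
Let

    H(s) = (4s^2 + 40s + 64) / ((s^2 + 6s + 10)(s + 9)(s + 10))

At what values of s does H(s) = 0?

Set the numerator to zero: 4s^2 + 40s + 64 = 0, i.e. 4·(s^2 + 10s + 16) = 0.
Factoring: (s + 2)(s + 8) = 0.

s = -2, -8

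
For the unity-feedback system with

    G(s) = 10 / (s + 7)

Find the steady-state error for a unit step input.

e_ss = 0.4118

G(s) has no poles at the origin.
This is a Type 0 system. Kp = lim_{s→0} G(s) = 10/7.
e_ss = 1/(1 + Kp) = 1/(1 + 10/7) = 7/17 ≈ 0.4118.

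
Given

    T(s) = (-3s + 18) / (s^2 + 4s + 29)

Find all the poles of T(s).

s = -2 ± 5j

The poles are the roots of the denominator s^2 + 4s + 29 = 0.
Using the quadratic formula: s = (-4 ± √(-100))/2 = -2 ± 5j.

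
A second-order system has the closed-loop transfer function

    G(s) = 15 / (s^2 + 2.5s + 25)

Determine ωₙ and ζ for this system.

ωₙ = 5 rad/s, ζ = 0.25

Compare the denominator to the standard form s^2 + 2ζωₙs + ωₙ².
ωₙ² = 25, so ωₙ = 5 rad/s.
2ζωₙ = 2.5, so ζ = 2.5/(2·5) = 0.25.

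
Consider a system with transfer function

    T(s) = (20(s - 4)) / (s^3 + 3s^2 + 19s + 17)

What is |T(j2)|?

|T(j2)| ≈ 2.941

Substitute s = j2: numerator = -80 + j40, denominator = 5 + j30.
|T(j2)| = |-80 + j40| / |5 + j30| = 89.443 / 30.414 ≈ 2.941.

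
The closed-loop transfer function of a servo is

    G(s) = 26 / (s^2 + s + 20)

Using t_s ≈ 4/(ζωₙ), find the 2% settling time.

t_s ≈ 8 s

Comparing s^2 + s + 20 to s^2 + 2ζωₙs + ωₙ²: ωₙ = √20 ≈ 4.472 rad/s and ζ = 1/(2·√20) ≈ 0.1118.
ζωₙ = 1/2 = 0.5, so t_s ≈ 4/(ζωₙ) = 4/0.5 = 8 s.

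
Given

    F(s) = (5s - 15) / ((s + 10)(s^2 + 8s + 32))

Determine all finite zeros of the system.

Set the numerator to zero: 5s - 15 = 0, i.e. 5·(s - 3) = 0.
So s = 3.

s = 3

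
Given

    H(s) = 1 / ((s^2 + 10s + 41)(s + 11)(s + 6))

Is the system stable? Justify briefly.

The poles can be read from the denominator factors: s = -5 ± 4j, -11, -6.
Since all poles lie strictly in the left half-plane, the system is stable.

stable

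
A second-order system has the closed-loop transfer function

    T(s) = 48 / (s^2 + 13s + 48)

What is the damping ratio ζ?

ζ ≈ 0.9382

Compare the denominator to the standard form s^2 + 2ζωₙs + ωₙ².
ωₙ² = 48, so ωₙ = √48 ≈ 6.928 rad/s.
2ζωₙ = 13, so ζ = 13/(2·√48) ≈ 0.9382.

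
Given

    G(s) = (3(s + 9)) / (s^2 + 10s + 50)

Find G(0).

At s = 0 each factor (s + a) contributes a and each (s^2 + bs + c) contributes c.
G(0) = 3·(9) / ((50)) = 27/50 = 27/50.

G(0) = 27/50 ≈ 0.5400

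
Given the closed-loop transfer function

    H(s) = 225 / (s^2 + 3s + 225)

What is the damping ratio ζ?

Compare the denominator to the standard form s^2 + 2ζωₙs + ωₙ².
ωₙ² = 225, so ωₙ = 15 rad/s.
2ζωₙ = 3, so ζ = 3/(2·15) = 0.1.
With ζ = 0.1 the response is underdamped.

ζ = 0.1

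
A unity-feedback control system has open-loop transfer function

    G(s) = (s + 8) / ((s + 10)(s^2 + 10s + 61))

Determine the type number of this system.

Type 0

The denominator has no factor of s at the origin — no free integrator — so this is a Type 0 system.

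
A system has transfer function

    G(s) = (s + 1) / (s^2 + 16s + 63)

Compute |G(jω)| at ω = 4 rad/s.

Substitute s = j4: numerator = 1 + j4, denominator = 47 + j64.
|G(j4)| = |1 + j4| / |47 + j64| = 4.1231 / 79.404 ≈ 0.05193.

|G(j4)| ≈ 0.05193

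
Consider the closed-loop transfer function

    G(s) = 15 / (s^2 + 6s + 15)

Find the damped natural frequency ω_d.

ω_d ≈ 2.449 rad/s

Comparing s^2 + 6s + 15 to s^2 + 2ζωₙs + ωₙ²: ωₙ = √15 ≈ 3.873 rad/s and ζ = 6/(2·√15) ≈ 0.7746.
ζωₙ = 6/2 = 3, so ω_d = ωₙ√(1−ζ²) = √(ωₙ² − (ζωₙ)²) = √(15 − 3²) = √6 ≈ 2.449 rad/s.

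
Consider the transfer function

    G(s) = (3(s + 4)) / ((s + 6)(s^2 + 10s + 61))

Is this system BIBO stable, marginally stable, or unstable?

stable

The poles can be read from the denominator factors: s = -6, -5 + 6j, -5 - 6j.
Since all poles lie strictly in the left half-plane, the system is stable.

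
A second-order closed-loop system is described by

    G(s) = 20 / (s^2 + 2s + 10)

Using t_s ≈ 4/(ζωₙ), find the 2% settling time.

Comparing s^2 + 2s + 10 to s^2 + 2ζωₙs + ωₙ²: ωₙ = √10 ≈ 3.162 rad/s and ζ = 2/(2·√10) ≈ 0.3162.
ζωₙ = 2/2 = 1, so t_s ≈ 4/(ζωₙ) = 4/1 = 4 s.

t_s ≈ 4 s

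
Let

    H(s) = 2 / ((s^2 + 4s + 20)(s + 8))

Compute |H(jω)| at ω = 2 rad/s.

|H(j2)| ≈ 0.01356

Substitute s = j2: numerator = 2, denominator = 112 + j96.
|H(j2)| = |2| / |112 + j96| = 2 / 147.51 ≈ 0.01356.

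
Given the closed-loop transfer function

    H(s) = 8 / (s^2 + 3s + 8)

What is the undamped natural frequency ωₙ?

Compare the denominator to the standard form s^2 + 2ζωₙs + ωₙ².
ωₙ² = 8, so ωₙ = √8 ≈ 2.828 rad/s.

ωₙ ≈ 2.828 rad/s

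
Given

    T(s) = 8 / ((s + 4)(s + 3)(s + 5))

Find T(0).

Set s = 0: T(0) = (8) / (60) = 2/15.

T(0) = 2/15 ≈ 0.1333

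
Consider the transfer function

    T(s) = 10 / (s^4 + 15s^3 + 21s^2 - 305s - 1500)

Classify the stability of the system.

The denominator s^4 + 15s^3 + 21s^2 - 305s - 1500 factors as (s - 5)(s^2 + 8s + 25)(s + 12), giving poles at s = 5, -4 ± 3j, -12.
Since the pole(s) at s = 5 lie in the right half-plane, the system is unstable.

unstable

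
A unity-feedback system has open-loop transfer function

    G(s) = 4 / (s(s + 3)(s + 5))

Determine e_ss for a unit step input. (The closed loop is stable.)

e_ss = 0

G(s) has one pole at the origin.
This is a Type 1 system; for a step input the steady-state error is zero.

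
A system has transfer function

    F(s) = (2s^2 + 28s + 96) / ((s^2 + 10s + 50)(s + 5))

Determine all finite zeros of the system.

s = -8, -6

Set the numerator to zero: 2s^2 + 28s + 96 = 0, i.e. 2·(s^2 + 14s + 48) = 0.
Factoring: (s + 8)(s + 6) = 0.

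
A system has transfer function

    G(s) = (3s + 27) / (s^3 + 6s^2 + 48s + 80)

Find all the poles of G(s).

s = -2 + 6j, -2 - 6j, -2

The poles are the roots of the denominator s^3 + 6s^2 + 48s + 80 = 0.
Trying s = -2: the polynomial evaluates to 0, so (s + 2) is a factor.
Dividing out leaves s^2 + 4s + 40 = 0.
The quadratic formula then gives s = -2 ± 6j.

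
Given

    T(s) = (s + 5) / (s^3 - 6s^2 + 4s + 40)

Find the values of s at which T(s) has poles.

The poles are the roots of the denominator s^3 - 6s^2 + 4s + 40 = 0.
Trying s = -2: the polynomial evaluates to 0, so (s + 2) is a factor.
Dividing out leaves s^2 - 8s + 20 = 0.
The quadratic formula then gives s = 4 ± 2j.

s = 4 + 2j, 4 - 2j, -2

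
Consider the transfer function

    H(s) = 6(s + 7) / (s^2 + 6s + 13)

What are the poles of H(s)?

s = -3 ± 2j

The poles are the roots of the denominator s^2 + 6s + 13 = 0.
Using the quadratic formula: s = (-6 ± √(-16))/2 = -3 ± 2j.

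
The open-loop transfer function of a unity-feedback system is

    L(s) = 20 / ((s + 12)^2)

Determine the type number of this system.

Type 0

The denominator has no factor of s at the origin — no free integrator — so this is a Type 0 system.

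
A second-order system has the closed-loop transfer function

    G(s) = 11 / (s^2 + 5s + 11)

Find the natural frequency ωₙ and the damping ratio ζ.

ωₙ ≈ 3.317 rad/s, ζ ≈ 0.7538

Compare the denominator to the standard form s^2 + 2ζωₙs + ωₙ².
ωₙ² = 11, so ωₙ = √11 ≈ 3.317 rad/s.
2ζωₙ = 5, so ζ = 5/(2·√11) ≈ 0.7538.
With ζ = 0.7538 the response is underdamped.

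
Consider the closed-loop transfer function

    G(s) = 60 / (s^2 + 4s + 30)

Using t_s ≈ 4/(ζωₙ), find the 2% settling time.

Comparing s^2 + 4s + 30 to s^2 + 2ζωₙs + ωₙ²: ωₙ = √30 ≈ 5.477 rad/s and ζ = 4/(2·√30) ≈ 0.3651.
ζωₙ = 4/2 = 2, so t_s ≈ 4/(ζωₙ) = 4/2 = 2 s.

t_s ≈ 2 s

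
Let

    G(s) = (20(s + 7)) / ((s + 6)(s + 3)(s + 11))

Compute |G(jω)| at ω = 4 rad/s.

|G(j4)| ≈ 0.3821

Substitute s = j4: numerator = 140 + j80, denominator = -122 + j404.
|G(j4)| = |140 + j80| / |-122 + j404| = 161.25 / 422.02 ≈ 0.3821.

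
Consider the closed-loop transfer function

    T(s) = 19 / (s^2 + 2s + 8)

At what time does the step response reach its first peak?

Comparing s^2 + 2s + 8 to s^2 + 2ζωₙs + ωₙ²: ωₙ = √8 ≈ 2.828 rad/s and ζ = 2/(2·√8) ≈ 0.3536.
ζωₙ = 2/2 = 1, so ω_d = ωₙ√(1−ζ²) = √(ωₙ² − (ζωₙ)²) = √(8 − 1²) = √7 ≈ 2.646 rad/s.
t_p = π/ω_d = π/2.646 ≈ 1.187 s.

t_p ≈ 1.187 s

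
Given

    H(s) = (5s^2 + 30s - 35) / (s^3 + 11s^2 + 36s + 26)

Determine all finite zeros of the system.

Set the numerator to zero: 5s^2 + 30s - 35 = 0, i.e. 5·(s^2 + 6s - 7) = 0.
Factoring: (s + 7)(s - 1) = 0.

s = -7, 1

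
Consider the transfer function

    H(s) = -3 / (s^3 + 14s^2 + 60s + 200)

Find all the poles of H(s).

The poles are the roots of the denominator s^3 + 14s^2 + 60s + 200 = 0.
Trying s = -10: the polynomial evaluates to 0, so (s + 10) is a factor.
Dividing out leaves s^2 + 4s + 20 = 0.
The quadratic formula then gives s = -2 ± 4j.

s = -2 ± 4j, -10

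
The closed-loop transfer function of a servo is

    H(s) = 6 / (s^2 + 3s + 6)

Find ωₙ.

ωₙ ≈ 2.449 rad/s

Compare the denominator to the standard form s^2 + 2ζωₙs + ωₙ².
ωₙ² = 6, so ωₙ = √6 ≈ 2.449 rad/s.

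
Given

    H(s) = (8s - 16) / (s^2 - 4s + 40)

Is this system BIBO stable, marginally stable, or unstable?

The denominator s^2 - 4s + 40 factors as (s^2 - 4s + 40), giving poles at s = 2 ± 6j.
Since the pole(s) at s = 2 ± 6j lie in the right half-plane, the system is unstable.

unstable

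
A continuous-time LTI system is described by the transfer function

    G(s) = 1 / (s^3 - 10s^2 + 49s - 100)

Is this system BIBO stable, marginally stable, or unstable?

The denominator s^3 - 10s^2 + 49s - 100 factors as (s - 4)(s^2 - 6s + 25), giving poles at s = 4, 3 ± 4j.
Since the pole(s) at s = 4, 3 ± 4j lie in the right half-plane, the system is unstable.

unstable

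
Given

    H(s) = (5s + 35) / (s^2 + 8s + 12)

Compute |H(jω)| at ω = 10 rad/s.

Substitute s = j10: numerator = 35 + j50, denominator = -88 + j80.
|H(j10)| = |35 + j50| / |-88 + j80| = 61.033 / 118.93 ≈ 0.5132.

|H(j10)| ≈ 0.5132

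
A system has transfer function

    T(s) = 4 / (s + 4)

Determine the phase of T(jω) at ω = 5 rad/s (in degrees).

∠T(j5) ≈ -51.34°

At s = j5: numerator = 4, denominator = 4 + j5.
∠T = ∠num − ∠den = 0° − (51.340°) = -51.34°.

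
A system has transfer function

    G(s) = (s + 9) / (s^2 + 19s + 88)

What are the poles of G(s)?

s = -8, -11

The poles are the roots of the denominator s^2 + 19s + 88 = 0.
Factoring: (s + 8)(s + 11) = 0, so s = -8 and s = -11.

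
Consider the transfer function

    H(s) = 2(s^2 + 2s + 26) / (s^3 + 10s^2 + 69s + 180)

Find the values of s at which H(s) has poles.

The poles are the roots of the denominator s^3 + 10s^2 + 69s + 180 = 0.
Trying s = -4: the polynomial evaluates to 0, so (s + 4) is a factor.
Dividing out leaves s^2 + 6s + 45 = 0.
The quadratic formula then gives s = -3 ± 6j.

s = -4, -3 + 6j, -3 - 6j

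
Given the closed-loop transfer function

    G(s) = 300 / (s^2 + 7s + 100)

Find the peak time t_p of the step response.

t_p ≈ 0.3354 s

Comparing s^2 + 7s + 100 to s^2 + 2ζωₙs + ωₙ²: ωₙ = 10 rad/s and ζ = 7/(2·10) = 0.35.
ζωₙ = 7/2 = 3.5, so ω_d = ωₙ√(1−ζ²) = √(ωₙ² − (ζωₙ)²) = √(100 − 3.5²) = √87.75 ≈ 9.367 rad/s.
t_p = π/ω_d = π/9.367 ≈ 0.3354 s.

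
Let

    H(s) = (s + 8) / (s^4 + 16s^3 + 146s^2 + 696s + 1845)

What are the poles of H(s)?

s = -5 + 4j, -5 - 4j, -3 + 6j, -3 - 6j

The poles are the roots of the denominator s^4 + 16s^3 + 146s^2 + 696s + 1845 = 0.
No real roots exist; factor into two real quadratics: (s^2 + 10s + 41)(s^2 + 6s + 45) = 0.
Each quadratic gives a conjugate pair via the quadratic formula.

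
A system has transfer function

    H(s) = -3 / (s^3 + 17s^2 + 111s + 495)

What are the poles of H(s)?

s = -11, -3 + 6j, -3 - 6j

The poles are the roots of the denominator s^3 + 17s^2 + 111s + 495 = 0.
Trying s = -11: the polynomial evaluates to 0, so (s + 11) is a factor.
Dividing out leaves s^2 + 6s + 45 = 0.
The quadratic formula then gives s = -3 ± 6j.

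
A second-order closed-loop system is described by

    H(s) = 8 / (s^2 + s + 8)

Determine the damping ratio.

ζ ≈ 0.1768

Compare the denominator to the standard form s^2 + 2ζωₙs + ωₙ².
ωₙ² = 8, so ωₙ = √8 ≈ 2.828 rad/s.
2ζωₙ = 1, so ζ = 1/(2·√8) ≈ 0.1768.
With ζ = 0.1768 the response is underdamped.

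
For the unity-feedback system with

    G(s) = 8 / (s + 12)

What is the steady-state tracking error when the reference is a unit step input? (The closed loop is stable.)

e_ss = 0.6000

G(s) has no poles at the origin.
This is a Type 0 system. Kp = lim_{s→0} G(s) = 8/12 = 2/3.
e_ss = 1/(1 + Kp) = 1/(1 + 2/3) = 3/5 ≈ 0.6000.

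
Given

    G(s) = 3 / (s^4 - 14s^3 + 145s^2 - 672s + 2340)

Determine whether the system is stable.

unstable

The denominator s^4 - 14s^3 + 145s^2 - 672s + 2340 factors as (s^2 - 8s + 52)(s^2 - 6s + 45), giving poles at s = 4 + 6j, 4 - 6j, 3 + 6j, 3 - 6j.
Since the pole(s) at s = 4 + 6j, 4 - 6j, 3 + 6j, 3 - 6j lie in the right half-plane, the system is unstable.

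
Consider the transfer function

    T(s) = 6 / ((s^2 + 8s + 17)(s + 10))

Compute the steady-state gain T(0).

At s = 0 each factor (s + a) contributes a and each (s^2 + bs + c) contributes c.
T(0) = 6·1 / ((17) · (10)) = 6/170 = 3/85.

T(0) = 3/85 ≈ 0.03529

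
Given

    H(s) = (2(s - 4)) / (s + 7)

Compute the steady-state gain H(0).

H(0) = -8/7 ≈ -1.143

At s = 0 each factor (s + a) contributes a and each (s^2 + bs + c) contributes c.
H(0) = 2·(-4) / ((7)) = -8/7 = -8/7.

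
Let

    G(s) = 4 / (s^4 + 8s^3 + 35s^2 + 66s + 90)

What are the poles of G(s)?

The poles are the roots of the denominator s^4 + 8s^3 + 35s^2 + 66s + 90 = 0.
No real roots exist; factor into two real quadratics: (s^2 + 6s + 18)(s^2 + 2s + 5) = 0.
Each quadratic gives a conjugate pair via the quadratic formula.

s = -3 ± 3j, -1 ± 2j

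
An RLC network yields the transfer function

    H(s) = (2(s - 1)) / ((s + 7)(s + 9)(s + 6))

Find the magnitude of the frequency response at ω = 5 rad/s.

|H(j5)| ≈ 0.01474

Substitute s = j5: numerator = -2 + j10, denominator = -172 + j670.
|H(j5)| = |-2 + j10| / |-172 + j670| = 10.198 / 691.73 ≈ 0.01474.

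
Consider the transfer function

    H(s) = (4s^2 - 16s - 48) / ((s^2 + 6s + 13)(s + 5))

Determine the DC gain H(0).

H(0) = -48/65 ≈ -0.7385

Set s = 0: H(0) = (-48) / (65) = -48/65.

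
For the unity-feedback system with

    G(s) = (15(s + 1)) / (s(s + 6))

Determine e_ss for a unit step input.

G(s) has one pole at the origin.
This is a Type 1 system; for a step input the steady-state error is zero.

e_ss = 0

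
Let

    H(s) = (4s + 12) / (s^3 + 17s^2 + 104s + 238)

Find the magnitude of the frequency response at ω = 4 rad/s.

Substitute s = j4: numerator = 12 + j16, denominator = -34 + j352.
|H(j4)| = |12 + j16| / |-34 + j352| = 20 / 353.64 ≈ 0.05655.

|H(j4)| ≈ 0.05655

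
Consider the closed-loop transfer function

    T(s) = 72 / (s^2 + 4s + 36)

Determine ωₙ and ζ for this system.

Compare the denominator to the standard form s^2 + 2ζωₙs + ωₙ².
ωₙ² = 36, so ωₙ = 6 rad/s.
2ζωₙ = 4, so ζ = 4/(2·6) ≈ 0.3333.

ωₙ = 6 rad/s, ζ ≈ 0.3333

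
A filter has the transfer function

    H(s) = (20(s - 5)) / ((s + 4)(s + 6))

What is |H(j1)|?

|H(j1)| ≈ 4.066

Substitute s = j1: numerator = -100 + j20, denominator = 23 + j10.
|H(j1)| = |-100 + j20| / |23 + j10| = 101.98 / 25.080 ≈ 4.066.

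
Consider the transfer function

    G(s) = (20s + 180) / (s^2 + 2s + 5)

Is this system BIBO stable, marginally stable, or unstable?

stable

The denominator s^2 + 2s + 5 factors as (s^2 + 2s + 5), giving poles at s = -1 + 2j, -1 - 2j.
Since all poles lie strictly in the left half-plane, the system is stable.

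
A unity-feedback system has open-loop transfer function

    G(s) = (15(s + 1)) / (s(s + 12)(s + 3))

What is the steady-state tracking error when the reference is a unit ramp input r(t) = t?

e_ss = 2.400

G(s) has one pole at the origin.
This is a Type 1 system. Kv = lim_{s→0} s·G(s) = 15/36 = 5/12.
e_ss = 1/Kv = 1/(5/12) = 12/5 ≈ 2.400.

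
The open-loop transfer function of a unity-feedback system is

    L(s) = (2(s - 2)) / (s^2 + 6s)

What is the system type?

The denominator has 1 factor of s at the origin (free integrator), so this is a Type 1 system.

Type 1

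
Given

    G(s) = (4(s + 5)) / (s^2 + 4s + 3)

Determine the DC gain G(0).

Set s = 0: G(0) = (20) / (3) = 20/3.

G(0) = 20/3 ≈ 6.667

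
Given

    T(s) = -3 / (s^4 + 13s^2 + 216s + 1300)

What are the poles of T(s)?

s = -4 + 3j, -4 - 3j, 4 + 6j, 4 - 6j

The poles are the roots of the denominator s^4 + 13s^2 + 216s + 1300 = 0.
No real roots exist; factor into two real quadratics: (s^2 + 8s + 25)(s^2 - 8s + 52) = 0.
Each quadratic gives a conjugate pair via the quadratic formula.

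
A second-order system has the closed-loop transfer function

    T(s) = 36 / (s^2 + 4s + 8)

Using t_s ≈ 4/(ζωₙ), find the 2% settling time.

t_s ≈ 2 s

Comparing s^2 + 4s + 8 to s^2 + 2ζωₙs + ωₙ²: ωₙ = √8 ≈ 2.828 rad/s and ζ = 4/(2·√8) ≈ 0.7071.
ζωₙ = 4/2 = 2, so t_s ≈ 4/(ζωₙ) = 4/2 = 2 s.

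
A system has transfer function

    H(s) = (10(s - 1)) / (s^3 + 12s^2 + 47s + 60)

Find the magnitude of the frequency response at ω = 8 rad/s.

Substitute s = j8: numerator = -10 + j80, denominator = -708 - j136.
|H(j8)| = |-10 + j80| / |-708 - j136| = 80.623 / 720.94 ≈ 0.1118.

|H(j8)| ≈ 0.1118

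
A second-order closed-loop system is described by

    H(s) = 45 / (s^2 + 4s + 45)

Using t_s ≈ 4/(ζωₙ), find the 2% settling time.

t_s ≈ 2 s

Comparing s^2 + 4s + 45 to s^2 + 2ζωₙs + ωₙ²: ωₙ = √45 ≈ 6.708 rad/s and ζ = 4/(2·√45) ≈ 0.2981.
ζωₙ = 4/2 = 2, so t_s ≈ 4/(ζωₙ) = 4/2 = 2 s.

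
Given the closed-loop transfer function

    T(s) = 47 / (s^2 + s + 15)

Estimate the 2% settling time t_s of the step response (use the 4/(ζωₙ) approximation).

t_s ≈ 8 s

Comparing s^2 + s + 15 to s^2 + 2ζωₙs + ωₙ²: ωₙ = √15 ≈ 3.873 rad/s and ζ = 1/(2·√15) ≈ 0.1291.
ζωₙ = 1/2 = 0.5, so t_s ≈ 4/(ζωₙ) = 4/0.5 = 8 s.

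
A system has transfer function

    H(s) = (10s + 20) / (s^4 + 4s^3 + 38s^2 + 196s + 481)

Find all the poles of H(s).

The poles are the roots of the denominator s^4 + 4s^3 + 38s^2 + 196s + 481 = 0.
No real roots exist; factor into two real quadratics: (s^2 + 6s + 13)(s^2 - 2s + 37) = 0.
Each quadratic gives a conjugate pair via the quadratic formula.

s = -3 ± 2j, 1 ± 6j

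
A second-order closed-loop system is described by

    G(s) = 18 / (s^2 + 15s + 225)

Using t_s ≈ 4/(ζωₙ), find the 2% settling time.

Comparing s^2 + 15s + 225 to s^2 + 2ζωₙs + ωₙ²: ωₙ = 15 rad/s and ζ = 15/(2·15) = 0.5.
ζωₙ = 15/2 = 7.5, so t_s ≈ 4/(ζωₙ) = 4/7.5 ≈ 0.5333 s.

t_s ≈ 0.5333 s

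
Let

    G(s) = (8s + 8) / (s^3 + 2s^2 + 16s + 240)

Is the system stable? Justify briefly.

unstable

The denominator s^3 + 2s^2 + 16s + 240 factors as (s^2 - 4s + 40)(s + 6), giving poles at s = 2 + 6j, 2 - 6j, -6.
Since the pole(s) at s = 2 + 6j, 2 - 6j lie in the right half-plane, the system is unstable.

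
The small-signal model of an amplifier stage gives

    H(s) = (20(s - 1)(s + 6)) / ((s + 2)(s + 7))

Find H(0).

At s = 0 each factor (s + a) contributes a and each (s^2 + bs + c) contributes c.
H(0) = 20·(-1) · (6) / ((2) · (7)) = -120/14 = -60/7.

H(0) = -60/7 ≈ -8.571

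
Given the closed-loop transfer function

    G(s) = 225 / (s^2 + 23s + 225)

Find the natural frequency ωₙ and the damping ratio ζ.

Compare the denominator to the standard form s^2 + 2ζωₙs + ωₙ².
ωₙ² = 225, so ωₙ = 15 rad/s.
2ζωₙ = 23, so ζ = 23/(2·15) ≈ 0.7667.
With ζ = 0.7667 the response is underdamped.

ωₙ = 15 rad/s, ζ ≈ 0.7667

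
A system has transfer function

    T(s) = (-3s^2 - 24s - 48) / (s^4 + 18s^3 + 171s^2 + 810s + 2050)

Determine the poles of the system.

The poles are the roots of the denominator s^4 + 18s^3 + 171s^2 + 810s + 2050 = 0.
No real roots exist; factor into two real quadratics: (s^2 + 10s + 50)(s^2 + 8s + 41) = 0.
Each quadratic gives a conjugate pair via the quadratic formula.

s = -5 + 5j, -5 - 5j, -4 + 5j, -4 - 5j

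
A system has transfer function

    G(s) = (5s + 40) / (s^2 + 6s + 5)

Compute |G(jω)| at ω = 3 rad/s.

|G(j3)| ≈ 2.317

Substitute s = j3: numerator = 40 + j15, denominator = -4 + j18.
|G(j3)| = |40 + j15| / |-4 + j18| = 42.720 / 18.439 ≈ 2.317.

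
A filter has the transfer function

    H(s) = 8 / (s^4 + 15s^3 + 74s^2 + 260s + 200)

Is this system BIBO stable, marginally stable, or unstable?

The denominator s^4 + 15s^3 + 74s^2 + 260s + 200 factors as (s^2 + 4s + 20)(s + 1)(s + 10), giving poles at s = -2 ± 4j, -1, -10.
Since all poles lie strictly in the left half-plane, the system is stable.

stable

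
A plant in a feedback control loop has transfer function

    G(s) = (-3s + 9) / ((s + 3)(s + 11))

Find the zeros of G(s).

s = 3

Set the numerator to zero: -3s + 9 = 0, i.e. -3·(s - 3) = 0.
So s = 3.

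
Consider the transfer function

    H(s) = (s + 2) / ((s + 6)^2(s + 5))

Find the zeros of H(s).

s = -2

Set the numerator to zero: s + 2 = 0.
So s = -2.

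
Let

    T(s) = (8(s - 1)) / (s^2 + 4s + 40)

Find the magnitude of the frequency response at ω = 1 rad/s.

|T(j1)| ≈ 0.2886

Substitute s = j1: numerator = -8 + j8, denominator = 39 + j4.
|T(j1)| = |-8 + j8| / |39 + j4| = 11.314 / 39.205 ≈ 0.2886.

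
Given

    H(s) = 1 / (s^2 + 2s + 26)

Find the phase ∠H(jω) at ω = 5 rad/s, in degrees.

At s = j5: numerator = 1, denominator = 1 + j10.
∠H = ∠num − ∠den = 0° − (84.289°) = -84.29°.

∠H(j5) ≈ -84.29°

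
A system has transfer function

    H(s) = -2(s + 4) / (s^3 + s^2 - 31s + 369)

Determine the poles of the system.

s = 4 ± 5j, -9

The poles are the roots of the denominator s^3 + s^2 - 31s + 369 = 0.
Trying s = -9: the polynomial evaluates to 0, so (s + 9) is a factor.
Dividing out leaves s^2 - 8s + 41 = 0.
The quadratic formula then gives s = 4 ± 5j.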